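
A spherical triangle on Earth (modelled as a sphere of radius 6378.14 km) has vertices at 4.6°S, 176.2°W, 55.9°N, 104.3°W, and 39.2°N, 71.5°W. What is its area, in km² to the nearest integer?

13904315 km²

Side lengths (central angles): a = 0.4766, b = 1.8201, c = 1.4634 rad; semiperimeter s = 1.8800.
By l'Huilier's theorem, tan(E/4) = √[tan(s/2) tan((s−a)/2) tan((s−b)/2) tan((s−c)/2)], giving spherical excess E = 0.3418 rad.
Area = E·R² = 0.3418 × (6378.14)² ≈ 13904315 km².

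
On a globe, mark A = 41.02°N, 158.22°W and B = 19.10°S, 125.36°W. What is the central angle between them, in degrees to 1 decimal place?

67.4°

Let φ₁ = 0.7159 rad, φ₂ = -0.3334 rad, and Δλ = 0.5735 rad.
cos c = sin φ₁ sin φ₂ + cos φ₁ cos φ₂ cos Δλ = (0.6563)(-0.3272) + (0.7545)(0.9449)(0.8400) = 0.38411,
so c = arccos(0.38411) = 1.17655 rad.
So the angular separation is 67.4°.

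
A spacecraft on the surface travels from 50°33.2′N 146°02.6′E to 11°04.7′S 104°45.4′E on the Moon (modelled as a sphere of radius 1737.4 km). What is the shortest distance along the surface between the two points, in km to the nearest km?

2163 km

Let φ₁ = 0.8823 rad, φ₂ = -0.1934 rad, and Δλ = -0.7206 rad.
Haversine: a = sin²(Δφ/2) + cos φ₁ cos φ₂ sin²(Δλ/2) = 0.2624 + (0.6354)(0.9814)(0.1243) = 0.33993.
Central angle c = 2·arcsin(√a) = 1.24492 rad.
Distance = R·c = 1737.4 × 1.2449 ≈ 2163 km.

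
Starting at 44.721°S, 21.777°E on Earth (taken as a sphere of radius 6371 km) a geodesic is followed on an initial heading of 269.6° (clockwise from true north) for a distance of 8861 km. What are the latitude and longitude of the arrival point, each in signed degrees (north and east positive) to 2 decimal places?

Angular distance δ = d/R = 8861/6371 = 1.39083 rad; initial bearing θ = 4.7054 rad.
sin φ₂ = sin φ₁ cos δ + cos φ₁ sin δ cos θ = (-0.7037)(0.1790) + (0.7105)(0.9839)(-0.0070) = -0.1308, so φ₂ = -7.52°.
Δλ = atan2(sin θ sin δ cos φ₁, cos δ − sin φ₁ sin φ₂) = atan2(-0.6990, 0.0869) = -82.911°.
λ₂ = 21.777° − 82.911° = -61.13°.

-7.52°, -61.13°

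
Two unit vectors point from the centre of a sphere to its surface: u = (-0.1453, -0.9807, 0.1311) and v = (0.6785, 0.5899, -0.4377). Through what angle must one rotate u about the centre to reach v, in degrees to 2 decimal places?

137.26°

u·v = -0.7345; |u| = 1.0000, |v| = 1.0000.
cos θ = (u·v)/(|u||v|) = -0.7345, so θ = 137.26°.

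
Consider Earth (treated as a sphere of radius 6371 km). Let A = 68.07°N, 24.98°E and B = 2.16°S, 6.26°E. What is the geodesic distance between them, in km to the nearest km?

With latitudes φ₁ = 68.070°, φ₂ = -2.160° and longitude difference Δλ = -18.720°:
cos c = sin φ₁ sin φ₂ + cos φ₁ cos φ₂ cos Δλ = (0.9276)(-0.0377) + (0.3735)(0.9993)(0.9471) = 0.31850,
so c = arccos(0.31850) = 1.24665 rad.
Distance = R·c = 6371 × 1.2466 ≈ 7942 km.

7942 km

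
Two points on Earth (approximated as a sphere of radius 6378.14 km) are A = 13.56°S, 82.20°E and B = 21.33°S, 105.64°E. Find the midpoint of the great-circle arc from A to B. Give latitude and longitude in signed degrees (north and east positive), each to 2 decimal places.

Central angle δ = 0.4126 rad. Interpolating on the sphere with fraction f = 0.5:
P = [sin((1−f)δ)·A + sin(fδ)·B] / sin δ = 0.5108·A + 0.5108·B in Cartesian coordinates,
giving P = (-0.0609, 0.9502, -0.3056), i.e. latitude -17.79°, longitude 93.67°.

-17.79°, 93.67°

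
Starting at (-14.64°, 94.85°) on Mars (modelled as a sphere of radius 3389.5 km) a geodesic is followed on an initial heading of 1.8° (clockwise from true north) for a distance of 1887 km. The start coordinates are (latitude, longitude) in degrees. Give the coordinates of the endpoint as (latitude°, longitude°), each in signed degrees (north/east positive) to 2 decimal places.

Angular distance δ = d/R = 1887/3389.5 = 0.55672 rad; initial bearing θ = 0.0314 rad.
sin φ₂ = sin φ₁ cos δ + cos φ₁ sin δ cos θ = (-0.2527)(0.8490) + (0.9675)(0.5284)(0.9995) = 0.2964, so φ₂ = 17.24°.
Δλ = atan2(sin θ sin δ cos φ₁, cos δ − sin φ₁ sin φ₂) = atan2(0.0161, 0.9239) = 0.996°.
λ₂ = 94.850° + 0.996° = 95.85°.

17.24°, 95.85°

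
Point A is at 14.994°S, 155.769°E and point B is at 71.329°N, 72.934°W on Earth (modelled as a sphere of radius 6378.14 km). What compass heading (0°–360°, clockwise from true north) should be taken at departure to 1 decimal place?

15.6°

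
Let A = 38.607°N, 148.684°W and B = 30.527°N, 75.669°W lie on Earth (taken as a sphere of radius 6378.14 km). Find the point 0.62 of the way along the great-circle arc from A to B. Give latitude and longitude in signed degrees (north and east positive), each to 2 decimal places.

Central angle δ = 1.0314 rad. Interpolating on the sphere with fraction f = 0.62:
P = [sin((1−f)δ)·A + sin(fδ)·B] / sin δ = 0.4452·A + 0.6955·B in Cartesian coordinates,
giving P = (-0.1489, -0.7613, 0.6311), i.e. latitude 39.13°, longitude -101.07°.

39.13°, -101.07°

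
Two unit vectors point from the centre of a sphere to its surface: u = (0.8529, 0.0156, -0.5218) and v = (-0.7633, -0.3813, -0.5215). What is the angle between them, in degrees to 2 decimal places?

u·v = -0.3848; |u| = 1.0000, |v| = 1.0000.
cos θ = (u·v)/(|u||v|) = -0.3849, so θ = 112.64°.

112.64°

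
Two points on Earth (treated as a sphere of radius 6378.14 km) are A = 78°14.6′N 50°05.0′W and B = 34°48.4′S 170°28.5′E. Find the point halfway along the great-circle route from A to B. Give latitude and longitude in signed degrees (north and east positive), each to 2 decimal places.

The central angle between A and B is δ = 2.3267 rad.
With f = 0.5, the slerp weights are sin((1−f)δ)/sin δ = 1.2618 and sin(fδ)/sin δ = 1.2618.
Weighted sum of the unit vectors: (1.2618)·(0.1307,-0.1563,0.9790) + (1.2618)·(-0.8098,0.1359,-0.5708) = (-0.8568, -0.0257, 0.5151).
Converting back: φ = atan2(z, √(x²+y²)) = 31.00°, λ = atan2(y, x) = -178.28°.

31.00°, -178.28°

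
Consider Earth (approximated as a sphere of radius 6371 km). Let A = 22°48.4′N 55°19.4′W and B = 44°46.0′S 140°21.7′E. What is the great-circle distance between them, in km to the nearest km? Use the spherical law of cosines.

In radians: φ₁ = 0.3981, φ₂ = -0.7813, Δλ = -164.315° = -2.8678 rad.
cos c = sin φ₁ sin φ₂ + cos φ₁ cos φ₂ cos Δλ = (0.3876)(-0.7042) + (0.9218)(0.7100)(-0.9628) = -0.90307,
so c = arccos(-0.90307) = 2.69767 rad.
Distance = R·c = 6371 × 2.6977 ≈ 17187 km.

17187 km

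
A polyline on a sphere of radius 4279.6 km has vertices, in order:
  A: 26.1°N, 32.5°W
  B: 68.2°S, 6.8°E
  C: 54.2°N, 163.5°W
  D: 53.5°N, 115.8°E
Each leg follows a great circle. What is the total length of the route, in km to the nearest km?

23068 km

Leg A→B: central angle 1.7218 rad, distance 7368.5 km.
Leg B→C: central angle 2.8847 rad, distance 12345.5 km.
Leg C→D: central angle 0.7838 rad, distance 3354.5 km.
Total: 7368.5 + 12345.5 + 3354.5 ≈ 23068 km.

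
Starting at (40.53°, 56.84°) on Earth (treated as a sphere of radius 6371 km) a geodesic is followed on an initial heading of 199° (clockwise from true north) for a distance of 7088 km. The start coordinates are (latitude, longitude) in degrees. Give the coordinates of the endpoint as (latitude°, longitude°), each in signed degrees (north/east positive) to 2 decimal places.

-20.92°, 38.63°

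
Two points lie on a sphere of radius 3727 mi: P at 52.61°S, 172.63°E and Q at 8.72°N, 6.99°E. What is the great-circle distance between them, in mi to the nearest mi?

8754 mi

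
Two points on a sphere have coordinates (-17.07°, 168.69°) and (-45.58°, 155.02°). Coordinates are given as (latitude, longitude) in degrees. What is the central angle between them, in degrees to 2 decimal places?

With latitudes φ₁ = -17.070°, φ₂ = -45.580° and longitude difference Δλ = -13.670°:
Haversine: a = sin²(Δφ/2) + cos φ₁ cos φ₂ sin²(Δλ/2) = 0.0606 + (0.9559)(0.6999)(0.0142) = 0.07011.
Central angle c = 2·arcsin(√a) = 0.53596 rad.
So the angular separation is 30.71°.

30.71°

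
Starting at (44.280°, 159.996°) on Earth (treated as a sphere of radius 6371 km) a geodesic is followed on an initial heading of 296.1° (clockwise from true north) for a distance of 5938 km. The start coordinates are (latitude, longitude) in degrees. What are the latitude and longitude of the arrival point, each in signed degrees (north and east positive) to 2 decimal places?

42.00°, 84.03°

Angular distance δ = d/R = 5938/6371 = 0.93204 rad; initial bearing θ = 5.1679 rad.
sin φ₂ = sin φ₁ cos δ + cos φ₁ sin δ cos θ = (0.6982)(0.5962) + (0.7159)(0.8028)(0.4399) = 0.6691, so φ₂ = 42.00°.
Δλ = atan2(sin θ sin δ cos φ₁, cos δ − sin φ₁ sin φ₂) = atan2(-0.5162, 0.1290) = -75.963°.
λ₂ = 159.996° − 75.963° = 84.03°.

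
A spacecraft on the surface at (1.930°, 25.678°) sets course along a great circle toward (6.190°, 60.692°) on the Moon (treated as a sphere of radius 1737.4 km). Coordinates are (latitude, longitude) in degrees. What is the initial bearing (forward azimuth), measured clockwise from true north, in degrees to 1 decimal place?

82.0°

With φ₁ = 0.0337, φ₂ = 0.1080, Δλ = 0.6111 rad, the forward-azimuth formula gives
θ = atan2( sin Δλ cos φ₂ , cos φ₁ sin φ₂ − sin φ₁ cos φ₂ cos Δλ ) = atan2(0.5704, 0.0803) = 81.98°.
So the initial bearing is 82.0°.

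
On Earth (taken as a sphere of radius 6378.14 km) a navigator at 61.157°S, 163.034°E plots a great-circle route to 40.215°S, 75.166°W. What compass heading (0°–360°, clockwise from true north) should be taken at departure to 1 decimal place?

Δλ = 121.800° = 2.1258 rad.
y = sin Δλ · cos φ₂ = (0.8499)(0.7636) = 0.6490
x = cos φ₁ sin φ₂ − sin φ₁ cos φ₂ cos Δλ = (0.4824)(-0.6457) − (-0.8759)(0.7636)(-0.5270) = -0.6640
θ = atan2(y, x) = 135.65°, so the bearing is 135.7°.

135.7°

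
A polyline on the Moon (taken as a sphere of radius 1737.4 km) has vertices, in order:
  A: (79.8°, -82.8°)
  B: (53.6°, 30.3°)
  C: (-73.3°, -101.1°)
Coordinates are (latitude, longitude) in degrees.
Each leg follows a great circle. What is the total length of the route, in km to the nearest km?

Leg A→B: central angle 0.7213 rad, distance 1253.2 km.
Leg B→C: central angle 2.6545 rad, distance 4612.0 km.
Total: 1253.2 + 4612.0 ≈ 5865 km.

5865 km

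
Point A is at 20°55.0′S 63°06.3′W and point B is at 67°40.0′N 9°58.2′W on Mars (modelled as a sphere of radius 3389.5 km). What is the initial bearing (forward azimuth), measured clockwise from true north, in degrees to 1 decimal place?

17.8°

Δλ = 53.135° = 0.9274 rad.
y = sin Δλ · cos φ₂ = (0.8001)(0.3800) = 0.3040
x = cos φ₁ sin φ₂ − sin φ₁ cos φ₂ cos Δλ = (0.9341)(0.9250) − (-0.3570)(0.3800)(0.5999) = 0.9454
θ = atan2(y, x) = 17.83°, so the bearing is 17.8°.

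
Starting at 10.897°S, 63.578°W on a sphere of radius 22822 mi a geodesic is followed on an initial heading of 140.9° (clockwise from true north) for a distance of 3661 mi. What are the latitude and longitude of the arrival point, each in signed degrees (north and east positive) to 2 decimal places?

Angular distance δ = d/R = 3661/22822 = 0.16042 rad; initial bearing θ = 2.4592 rad.
sin φ₂ = sin φ₁ cos δ + cos φ₁ sin δ cos θ = (-0.1890)(0.9872) + (0.9820)(0.1597)(-0.7760) = -0.3083, so φ₂ = -17.96°.
Δλ = atan2(sin θ sin δ cos φ₁, cos δ − sin φ₁ sin φ₂) = atan2(0.0989, 0.9289) = 6.079°.
λ₂ = -63.578° + 6.079° = -57.50°.

-17.96°, -57.50°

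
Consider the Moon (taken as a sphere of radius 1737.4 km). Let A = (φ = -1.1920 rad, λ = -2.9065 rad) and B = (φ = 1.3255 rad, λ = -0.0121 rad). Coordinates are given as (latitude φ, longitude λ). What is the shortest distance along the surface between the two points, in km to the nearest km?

5193 km

Let φ₁ = -1.1920 rad, φ₂ = 1.3255 rad, and Δλ = 2.8944 rad.
cos c = sin φ₁ sin φ₂ + cos φ₁ cos φ₂ cos Δλ = (-0.9291)(0.9701) + (0.3698)(0.2428)(-0.9696) = -0.98837,
so c = arccos(-0.98837) = 2.98895 rad.
Distance = R·c = 1737.4 × 2.9889 ≈ 5193 km.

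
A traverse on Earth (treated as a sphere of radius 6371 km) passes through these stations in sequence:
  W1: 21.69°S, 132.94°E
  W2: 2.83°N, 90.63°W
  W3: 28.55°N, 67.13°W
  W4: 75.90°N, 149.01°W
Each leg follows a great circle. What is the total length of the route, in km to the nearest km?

25373 km

Leg W1→W2: central angle 2.3332 rad, distance 14864.8 km.
Leg W2→W3: central angle 0.5950 rad, distance 3790.6 km.
Leg W3→W4: central angle 1.0544 rad, distance 6717.6 km.
Total: 14864.8 + 3790.6 + 6717.6 ≈ 25373 km.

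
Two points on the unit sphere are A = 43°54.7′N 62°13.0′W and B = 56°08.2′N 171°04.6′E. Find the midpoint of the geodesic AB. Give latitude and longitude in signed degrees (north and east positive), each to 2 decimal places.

Central angle δ = 1.2282 rad. Interpolating on the sphere with fraction f = 0.5:
P = [sin((1−f)δ)·A + sin(fδ)·B] / sin δ = 0.6118·A + 0.6118·B in Cartesian coordinates,
giving P = (-0.1313, -0.3370, 0.9323), i.e. latitude 68.79°, longitude -111.29°.

68.79°, -111.29°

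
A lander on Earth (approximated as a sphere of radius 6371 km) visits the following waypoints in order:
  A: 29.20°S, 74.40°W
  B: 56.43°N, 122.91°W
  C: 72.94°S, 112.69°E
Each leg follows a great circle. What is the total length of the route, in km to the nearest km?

27534 km

Leg A→B: central angle 1.6576 rad, distance 10560.7 km.
Leg B→C: central angle 2.6642 rad, distance 16973.6 km.
Total: 10560.7 + 16973.6 ≈ 27534 km.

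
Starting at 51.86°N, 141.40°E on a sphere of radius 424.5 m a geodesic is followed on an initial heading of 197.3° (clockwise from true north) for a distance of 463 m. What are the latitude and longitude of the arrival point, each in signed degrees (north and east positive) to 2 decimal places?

-9.19°, 125.90°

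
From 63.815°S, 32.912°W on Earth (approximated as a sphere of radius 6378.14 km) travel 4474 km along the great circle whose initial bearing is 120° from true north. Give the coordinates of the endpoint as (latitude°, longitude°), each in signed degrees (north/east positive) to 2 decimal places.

Angular distance δ = d/R = 4474/6378.14 = 0.70146 rad; initial bearing θ = 2.0944 rad.
sin φ₂ = sin φ₁ cos δ + cos φ₁ sin δ cos θ = (-0.8974)(0.7639) + (0.4413)(0.6453)(-0.5000) = -0.8279, so φ₂ = -55.88°.
Δλ = atan2(sin θ sin δ cos φ₁, cos δ − sin φ₁ sin φ₂) = atan2(0.2466, 0.0210) = 85.138°.
λ₂ = -32.912° + 85.138° = 52.23°.

-55.88°, 52.23°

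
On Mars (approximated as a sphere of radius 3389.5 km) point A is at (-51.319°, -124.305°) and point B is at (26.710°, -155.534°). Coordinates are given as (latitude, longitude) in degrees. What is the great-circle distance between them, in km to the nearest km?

4894 km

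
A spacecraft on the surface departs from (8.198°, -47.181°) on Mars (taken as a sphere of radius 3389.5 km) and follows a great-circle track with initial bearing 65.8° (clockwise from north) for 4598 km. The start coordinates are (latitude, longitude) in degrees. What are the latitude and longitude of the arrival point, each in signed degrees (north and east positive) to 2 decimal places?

Angular distance δ = d/R = 4598/3389.5 = 1.35654 rad; initial bearing θ = 1.1484 rad.
sin φ₂ = sin φ₁ cos δ + cos φ₁ sin δ cos θ = (0.1426)(0.2126) + (0.9898)(0.9771)(0.4099) = 0.4268, so φ₂ = 25.26°.
Δλ = atan2(sin θ sin δ cos φ₁, cos δ − sin φ₁ sin φ₂) = atan2(0.8822, 0.1518) = 80.239°.
λ₂ = -47.181° + 80.239° = 33.06°.

25.26°, 33.06°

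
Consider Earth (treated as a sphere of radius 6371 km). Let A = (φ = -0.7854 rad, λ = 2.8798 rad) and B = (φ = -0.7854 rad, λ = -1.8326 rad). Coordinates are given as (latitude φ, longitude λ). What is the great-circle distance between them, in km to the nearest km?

With latitudes φ₁ = -45.000°, φ₂ = -45.000° and longitude difference Δλ = 89.999°:
cos c = sin φ₁ sin φ₂ + cos φ₁ cos φ₂ cos Δλ = (-0.7071)(-0.7071) + (0.7071)(0.7071)(0.0000) = 0.50001,
so c = arccos(0.50001) = 1.04719 rad.
Distance = R·c = 6371 × 1.0472 ≈ 6672 km.

6672 km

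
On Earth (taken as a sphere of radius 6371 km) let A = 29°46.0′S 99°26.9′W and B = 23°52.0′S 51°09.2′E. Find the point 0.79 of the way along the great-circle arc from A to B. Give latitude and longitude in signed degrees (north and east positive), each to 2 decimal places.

Central angle δ = 2.0837 rad. Interpolating on the sphere with fraction f = 0.79:
P = [sin((1−f)δ)·A + sin(fδ)·B] / sin δ = 0.4863·A + 1.1444·B in Cartesian coordinates,
giving P = (0.5872, 0.3987, -0.7045), i.e. latitude -44.79°, longitude 34.18°.

-44.79°, 34.18°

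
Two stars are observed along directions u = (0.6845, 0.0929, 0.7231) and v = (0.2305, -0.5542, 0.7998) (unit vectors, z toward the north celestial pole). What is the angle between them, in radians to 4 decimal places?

0.8167 rad

u·v = 0.6846; |u| = 1.0000, |v| = 1.0000.
cos θ = (u·v)/(|u||v|) = 0.6846, so θ = 0.8167 rad.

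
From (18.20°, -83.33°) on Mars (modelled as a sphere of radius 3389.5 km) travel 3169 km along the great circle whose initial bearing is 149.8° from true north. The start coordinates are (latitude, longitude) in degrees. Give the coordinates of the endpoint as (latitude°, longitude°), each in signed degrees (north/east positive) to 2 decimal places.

-28.37°, -55.95°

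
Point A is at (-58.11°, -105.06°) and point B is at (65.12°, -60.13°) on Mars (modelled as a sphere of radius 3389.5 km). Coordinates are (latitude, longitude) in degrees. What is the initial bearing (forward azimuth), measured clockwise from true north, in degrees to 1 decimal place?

22.1°

With φ₁ = -1.0142, φ₂ = 1.1366, Δλ = 0.7842 rad, the forward-azimuth formula gives
θ = atan2( sin Δλ cos φ₂ , cos φ₁ sin φ₂ − sin φ₁ cos φ₂ cos Δλ ) = atan2(0.2971, 0.7322) = 22.09°.
So the initial bearing is 22.1°.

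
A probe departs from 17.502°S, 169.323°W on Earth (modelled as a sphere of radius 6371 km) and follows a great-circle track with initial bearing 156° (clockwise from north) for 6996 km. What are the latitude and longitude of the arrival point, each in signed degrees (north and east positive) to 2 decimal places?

Angular distance δ = d/R = 6996/6371 = 1.09810 rad; initial bearing θ = 2.7227 rad.
sin φ₂ = sin φ₁ cos δ + cos φ₁ sin δ cos θ = (-0.3007)(0.4553) + (0.9537)(0.8903)(-0.9135) = -0.9126, so φ₂ = -65.87°.
Δλ = atan2(sin θ sin δ cos φ₁, cos δ − sin φ₁ sin φ₂) = atan2(0.3454, 0.1808) = 62.365°.
λ₂ = -169.323° + 62.365° = -106.96°.

-65.87°, -106.96°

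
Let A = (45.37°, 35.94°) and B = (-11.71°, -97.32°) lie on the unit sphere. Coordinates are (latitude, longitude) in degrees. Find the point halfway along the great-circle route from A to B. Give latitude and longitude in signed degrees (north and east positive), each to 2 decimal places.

35.48°, -51.53°

Central angle δ = 2.2343 rad. Interpolating on the sphere with fraction f = 0.5:
P = [sin((1−f)δ)·A + sin(fδ)·B] / sin δ = 1.1409·A + 1.1409·B in Cartesian coordinates,
giving P = (0.5066, -0.6376, 0.5804), i.e. latitude 35.48°, longitude -51.53°.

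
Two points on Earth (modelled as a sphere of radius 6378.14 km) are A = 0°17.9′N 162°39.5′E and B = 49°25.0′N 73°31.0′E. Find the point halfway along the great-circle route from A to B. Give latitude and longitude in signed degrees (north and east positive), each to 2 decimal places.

The central angle between A and B is δ = 1.5571 rad.
With f = 0.5, the slerp weights are sin((1−f)δ)/sin δ = 0.7023 and sin(fδ)/sin δ = 0.7023.
Weighted sum of the unit vectors: (0.7023)·(-0.9545,0.2981,0.0052) + (0.7023)·(0.1846,0.6238,0.7595) = (-0.5407, 0.6474, 0.5370).
Converting back: φ = atan2(z, √(x²+y²)) = 32.48°, λ = atan2(y, x) = 129.87°.

32.48°, 129.87°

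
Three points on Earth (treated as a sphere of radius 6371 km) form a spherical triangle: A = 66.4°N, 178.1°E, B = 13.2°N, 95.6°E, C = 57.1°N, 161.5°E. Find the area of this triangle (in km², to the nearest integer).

4049499 km²

Side lengths (central angles): a = 1.1509, b = 0.2111, c = 1.3076 rad; semiperimeter s = 1.3348.
By l'Huilier's theorem, tan(E/4) = √[tan(s/2) tan((s−a)/2) tan((s−b)/2) tan((s−c)/2)], giving spherical excess E = 0.0998 rad.
Area = E·R² = 0.0998 × (6371)² ≈ 4049499 km².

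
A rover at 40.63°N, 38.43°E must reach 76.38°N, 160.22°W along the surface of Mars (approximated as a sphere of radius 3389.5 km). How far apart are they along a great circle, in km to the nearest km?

Let φ₁ = 0.7091 rad, φ₂ = 1.3331 rad, and Δλ = 2.8161 rad.
cos c = sin φ₁ sin φ₂ + cos φ₁ cos φ₂ cos Δλ = (0.6512)(0.9719) + (0.7589)(0.2355)(-0.9475) = 0.46353,
so c = arccos(0.46353) = 1.08882 rad.
Distance = R·c = 3389.5 × 1.0888 ≈ 3691 km.

3691 km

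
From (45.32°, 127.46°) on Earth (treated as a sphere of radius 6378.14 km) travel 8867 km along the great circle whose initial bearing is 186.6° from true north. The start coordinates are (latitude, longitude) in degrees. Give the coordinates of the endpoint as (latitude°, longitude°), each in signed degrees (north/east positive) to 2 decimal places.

Angular distance δ = d/R = 8867/6378.14 = 1.39022 rad; initial bearing θ = 3.2568 rad.
sin φ₂ = sin φ₁ cos δ + cos φ₁ sin δ cos θ = (0.7110)(0.1796) + (0.7031)(0.9837)(-0.9934) = -0.5594, so φ₂ = -34.02°.
Δλ = atan2(sin θ sin δ cos φ₁, cos δ − sin φ₁ sin φ₂) = atan2(-0.0795, 0.5774) = -7.840°.
λ₂ = 127.460° − 7.840° = 119.62°.

-34.02°, 119.62°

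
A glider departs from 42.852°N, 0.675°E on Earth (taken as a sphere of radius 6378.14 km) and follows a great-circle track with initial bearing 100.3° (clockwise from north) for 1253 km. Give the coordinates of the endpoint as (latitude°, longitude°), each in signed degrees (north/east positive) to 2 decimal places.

Angular distance δ = d/R = 1253/6378.14 = 0.19645 rad; initial bearing θ = 1.7506 rad.
sin φ₂ = sin φ₁ cos δ + cos φ₁ sin δ cos θ = (0.6801)(0.9808) + (0.7331)(0.1952)(-0.1788) = 0.6414, so φ₂ = 39.90°.
Δλ = atan2(sin θ sin δ cos φ₁, cos δ − sin φ₁ sin φ₂) = atan2(0.1408, 0.5445) = 14.497°.
λ₂ = 0.675° + 14.497° = 15.17°.

39.90°, 15.17°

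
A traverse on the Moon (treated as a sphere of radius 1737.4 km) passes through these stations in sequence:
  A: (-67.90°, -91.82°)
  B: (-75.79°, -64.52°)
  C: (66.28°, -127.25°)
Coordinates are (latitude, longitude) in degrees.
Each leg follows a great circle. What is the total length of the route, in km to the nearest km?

4815 km

Leg A→B: central angle 0.1991 rad, distance 345.9 km.
Leg B→C: central angle 2.5723 rad, distance 4469.1 km.
Total: 345.9 + 4469.1 ≈ 4815 km.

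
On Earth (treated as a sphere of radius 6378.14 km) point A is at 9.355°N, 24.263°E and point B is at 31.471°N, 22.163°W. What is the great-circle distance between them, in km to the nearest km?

In radians: φ₁ = 0.1633, φ₂ = 0.5493, Δλ = -46.426° = -0.8103 rad.
Haversine: a = sin²(Δφ/2) + cos φ₁ cos φ₂ sin²(Δλ/2) = 0.0368 + (0.9867)(0.8529)(0.1554) = 0.16753.
Central angle c = 2·arcsin(√a) = 0.84338 rad.
Distance = R·c = 6378.14 × 0.8434 ≈ 5379 km.

5379 km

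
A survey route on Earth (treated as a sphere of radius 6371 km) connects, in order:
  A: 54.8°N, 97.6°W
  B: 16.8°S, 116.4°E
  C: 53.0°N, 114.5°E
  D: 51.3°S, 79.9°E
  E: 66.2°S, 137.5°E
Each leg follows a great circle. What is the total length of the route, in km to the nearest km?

38238 km

Leg A→B: central angle 2.3374 rad, distance 14891.4 km.
Leg B→C: central angle 1.2186 rad, distance 7763.6 km.
Leg C→D: central angle 1.8897 rad, distance 12039.4 km.
Leg D→E: central angle 0.5562 rad, distance 3543.7 km.
Total: 14891.4 + 7763.6 + 12039.4 + 3543.7 ≈ 38238 km.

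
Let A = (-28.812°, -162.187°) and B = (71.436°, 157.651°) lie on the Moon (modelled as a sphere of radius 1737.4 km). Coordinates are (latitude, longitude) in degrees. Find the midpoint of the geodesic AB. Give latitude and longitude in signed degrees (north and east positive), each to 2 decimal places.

The central angle between A and B is δ = 1.8170 rad.
With f = 0.5, the slerp weights are sin((1−f)δ)/sin δ = 0.8131 and sin(fδ)/sin δ = 0.8131.
Weighted sum of the unit vectors: (0.8131)·(-0.8342,-0.2680,-0.4819) + (0.8131)·(-0.2944,0.1211,0.9480) = (-0.9177, -0.1195, 0.3789).
Converting back: φ = atan2(z, √(x²+y²)) = 22.27°, λ = atan2(y, x) = -172.58°.

22.27°, -172.58°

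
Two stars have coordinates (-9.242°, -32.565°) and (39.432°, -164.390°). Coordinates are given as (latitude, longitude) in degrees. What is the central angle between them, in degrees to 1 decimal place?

127.6°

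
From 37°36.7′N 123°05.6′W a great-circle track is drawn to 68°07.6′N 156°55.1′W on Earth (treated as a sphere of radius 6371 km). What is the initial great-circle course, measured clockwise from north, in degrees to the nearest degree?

339°

Δλ = -33.825° = -0.5904 rad.
y = sin Δλ · cos φ₂ = (-0.5567)(0.3726) = -0.2074
x = cos φ₁ sin φ₂ − sin φ₁ cos φ₂ cos Δλ = (0.7922)(0.9280) − (0.6103)(0.3726)(0.8307) = 0.5462
θ = atan2(y, x) = -20.79°; adding 360° gives 339°.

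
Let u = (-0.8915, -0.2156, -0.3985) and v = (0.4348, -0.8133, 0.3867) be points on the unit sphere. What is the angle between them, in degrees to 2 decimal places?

111.49°

u·v = -0.3664; |u| = 1.0000, |v| = 1.0000.
cos θ = (u·v)/(|u||v|) = -0.3664, so θ = 111.49°.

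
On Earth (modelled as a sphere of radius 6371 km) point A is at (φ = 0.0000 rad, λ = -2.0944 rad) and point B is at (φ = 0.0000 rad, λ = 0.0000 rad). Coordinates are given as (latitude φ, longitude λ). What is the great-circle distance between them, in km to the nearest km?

Let φ₁ = 0.0000 rad, φ₂ = 0.0000 rad, and Δλ = 2.0944 rad.
Haversine: a = sin²(Δφ/2) + cos φ₁ cos φ₂ sin²(Δλ/2) = 0.0000 + (1.0000)(1.0000)(0.7500) = 0.75000.
Central angle c = 2·arcsin(√a) = 2.09440 rad.
Distance = R·c = 6371 × 2.0944 ≈ 13343 km.

13343 km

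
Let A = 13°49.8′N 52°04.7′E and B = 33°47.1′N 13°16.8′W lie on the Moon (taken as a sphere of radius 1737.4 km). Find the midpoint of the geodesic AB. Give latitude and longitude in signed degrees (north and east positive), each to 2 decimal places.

27.63°, 22.25°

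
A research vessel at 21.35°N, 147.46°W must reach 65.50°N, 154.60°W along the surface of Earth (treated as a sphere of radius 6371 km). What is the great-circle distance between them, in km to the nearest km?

4937 km

Let φ₁ = 0.3726 rad, φ₂ = 1.1432 rad, and Δλ = -0.1246 rad.
cos c = sin φ₁ sin φ₂ + cos φ₁ cos φ₂ cos Δλ = (0.3641)(0.9100) + (0.9314)(0.4147)(0.9922) = 0.71452,
so c = arccos(0.71452) = 0.77485 rad.
Distance = R·c = 6371 × 0.7749 ≈ 4937 km.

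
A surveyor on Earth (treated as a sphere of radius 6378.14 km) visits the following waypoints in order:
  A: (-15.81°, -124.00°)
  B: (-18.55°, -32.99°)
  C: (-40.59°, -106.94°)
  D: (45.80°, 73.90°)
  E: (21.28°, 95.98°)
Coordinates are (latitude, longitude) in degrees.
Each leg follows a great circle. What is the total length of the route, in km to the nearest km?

39762 km

Leg A→B: central angle 1.5001 rad, distance 9568.1 km.
Leg B→C: central angle 1.1527 rad, distance 7352.0 km.
Leg C→D: central angle 3.0500 rad, distance 19453.6 km.
Leg D→E: central angle 0.5313 rad, distance 3388.4 km.
Total: 9568.1 + 7352.0 + 19453.6 + 3388.4 ≈ 39762 km.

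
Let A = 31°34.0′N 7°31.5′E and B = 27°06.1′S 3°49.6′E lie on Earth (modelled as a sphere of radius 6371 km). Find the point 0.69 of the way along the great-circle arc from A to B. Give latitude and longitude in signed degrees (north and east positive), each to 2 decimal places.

Central angle δ = 1.0258 rad. Interpolating on the sphere with fraction f = 0.69:
P = [sin((1−f)δ)·A + sin(fδ)·B] / sin δ = 0.3656·A + 0.7603·B in Cartesian coordinates,
giving P = (0.9842, 0.0860, -0.1550), i.e. latitude -8.92°, longitude 4.99°.

-8.92°, 4.99°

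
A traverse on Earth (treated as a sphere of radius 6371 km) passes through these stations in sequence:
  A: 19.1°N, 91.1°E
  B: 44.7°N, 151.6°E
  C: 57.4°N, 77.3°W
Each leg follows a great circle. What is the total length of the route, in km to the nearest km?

14005 km

Leg A→B: central angle 0.9753 rad, distance 6213.7 km.
Leg B→C: central angle 1.2230 rad, distance 7791.7 km.
Total: 6213.7 + 7791.7 ≈ 14005 km.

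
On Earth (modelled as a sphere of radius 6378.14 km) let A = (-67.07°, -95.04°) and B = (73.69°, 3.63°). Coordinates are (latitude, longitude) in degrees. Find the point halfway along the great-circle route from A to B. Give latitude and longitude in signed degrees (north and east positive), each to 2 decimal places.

4.98°, -56.40°

Central angle δ = 2.6915 rad. Interpolating on the sphere with fraction f = 0.5:
P = [sin((1−f)δ)·A + sin(fδ)·B] / sin δ = 2.2407·A + 2.2407·B in Cartesian coordinates,
giving P = (0.5513, -0.8298, 0.0869), i.e. latitude 4.98°, longitude -56.40°.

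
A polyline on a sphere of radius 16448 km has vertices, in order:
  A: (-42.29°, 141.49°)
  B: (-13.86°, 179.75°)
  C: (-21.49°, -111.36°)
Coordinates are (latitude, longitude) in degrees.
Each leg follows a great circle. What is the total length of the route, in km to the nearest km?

31325 km

Leg A→B: central angle 0.7596 rad, distance 12493.4 km.
Leg B→C: central angle 1.1449 rad, distance 18831.6 km.
Total: 12493.4 + 18831.6 ≈ 31325 km.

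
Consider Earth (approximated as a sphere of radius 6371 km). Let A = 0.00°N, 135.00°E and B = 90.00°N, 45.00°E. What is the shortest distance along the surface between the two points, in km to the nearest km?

10008 km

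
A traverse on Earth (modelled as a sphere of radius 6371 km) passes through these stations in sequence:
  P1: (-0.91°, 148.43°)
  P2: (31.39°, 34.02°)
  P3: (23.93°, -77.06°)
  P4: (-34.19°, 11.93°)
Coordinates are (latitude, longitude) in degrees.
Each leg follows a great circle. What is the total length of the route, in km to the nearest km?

Leg P1→P2: central angle 1.9401 rad, distance 12360.7 km.
Leg P2→P3: central angle 1.6402 rad, distance 10449.8 km.
Leg P3→P4: central angle 1.7871 rad, distance 11385.5 km.
Total: 12360.7 + 10449.8 + 11385.5 ≈ 34196 km.

34196 km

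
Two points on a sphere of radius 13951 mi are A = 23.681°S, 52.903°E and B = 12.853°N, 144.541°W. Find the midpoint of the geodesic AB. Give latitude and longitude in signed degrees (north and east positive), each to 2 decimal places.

Central angle δ = 2.7968 rad. Interpolating on the sphere with fraction f = 0.5:
P = [sin((1−f)δ)·A + sin(fδ)·B] / sin δ = 2.9144·A + 2.9144·B in Cartesian coordinates,
giving P = (-0.7045, 0.4805, -0.5222), i.e. latitude -31.48°, longitude 145.71°.

-31.48°, 145.71°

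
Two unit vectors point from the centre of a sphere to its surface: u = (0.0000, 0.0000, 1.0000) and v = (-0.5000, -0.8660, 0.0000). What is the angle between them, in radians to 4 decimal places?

1.5708 rad

u·v = 0.0000; |u| = 1.0000, |v| = 1.0000.
cos θ = (u·v)/(|u||v|) = 0.0000, so θ = 1.5708 rad.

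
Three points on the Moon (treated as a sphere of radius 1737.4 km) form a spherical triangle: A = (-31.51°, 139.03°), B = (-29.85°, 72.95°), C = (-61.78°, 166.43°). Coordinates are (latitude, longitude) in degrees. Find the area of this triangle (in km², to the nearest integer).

1015174 km²

Side lengths (central angles): a = 1.1443, b = 0.6121, c = 0.9765 rad; semiperimeter s = 1.3664.
By l'Huilier's theorem, tan(E/4) = √[tan(s/2) tan((s−a)/2) tan((s−b)/2) tan((s−c)/2)], giving spherical excess E = 0.3363 rad.
Area = E·R² = 0.3363 × (1737.4)² ≈ 1015174 km².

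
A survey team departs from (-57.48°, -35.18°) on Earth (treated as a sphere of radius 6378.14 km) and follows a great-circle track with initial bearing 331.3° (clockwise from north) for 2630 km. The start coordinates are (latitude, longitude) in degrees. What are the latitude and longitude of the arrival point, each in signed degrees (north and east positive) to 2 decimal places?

-35.70°, -48.89°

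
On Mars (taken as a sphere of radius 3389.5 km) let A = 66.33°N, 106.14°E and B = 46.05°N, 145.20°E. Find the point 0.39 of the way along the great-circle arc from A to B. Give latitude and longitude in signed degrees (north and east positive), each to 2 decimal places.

59.89°, 126.78°

The central angle between A and B is δ = 0.5038 rad.
With f = 0.39, the slerp weights are sin((1−f)δ)/sin δ = 0.6266 and sin(fδ)/sin δ = 0.4044.
Weighted sum of the unit vectors: (0.6266)·(-0.1116,0.3856,0.9159) + (0.4044)·(-0.5699,0.3961,0.7199) = (-0.3004, 0.4018, 0.8650).
Converting back: φ = atan2(z, √(x²+y²)) = 59.89°, λ = atan2(y, x) = 126.78°.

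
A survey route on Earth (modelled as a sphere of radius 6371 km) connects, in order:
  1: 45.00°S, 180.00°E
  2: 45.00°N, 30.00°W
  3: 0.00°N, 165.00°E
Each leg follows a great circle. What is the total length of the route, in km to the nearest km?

32468 km

Leg 1→2: central angle 2.7735 rad, distance 17669.9 km.
Leg 2→3: central angle 2.3227 rad, distance 14797.8 km.
Total: 17669.9 + 14797.8 ≈ 32468 km.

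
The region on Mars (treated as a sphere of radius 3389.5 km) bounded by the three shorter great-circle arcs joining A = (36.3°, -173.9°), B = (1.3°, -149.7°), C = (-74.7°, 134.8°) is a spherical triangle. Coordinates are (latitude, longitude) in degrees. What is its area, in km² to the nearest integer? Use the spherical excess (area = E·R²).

Side lengths (central angles): a = 1.5266, b = 2.0242, c = 0.7252 rad; semiperimeter s = 2.1380.
By l'Huilier's theorem, tan(E/4) = √[tan(s/2) tan((s−a)/2) tan((s−b)/2) tan((s−c)/2)], giving spherical excess E = 0.6627 rad.
Area = E·R² = 0.6627 × (3389.5)² ≈ 7614133 km².

7614133 km²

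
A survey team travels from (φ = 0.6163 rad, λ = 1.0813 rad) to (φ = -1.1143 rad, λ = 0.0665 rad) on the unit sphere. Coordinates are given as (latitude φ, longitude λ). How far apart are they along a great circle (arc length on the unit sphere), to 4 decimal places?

1.9060

Let φ₁ = 0.6163 rad, φ₂ = -1.1143 rad, and Δλ = -1.0148 rad.
cos c = sin φ₁ sin φ₂ + cos φ₁ cos φ₂ cos Δλ = (0.5780)(-0.8976) + (0.8160)(0.4408)(0.5278) = -0.32898,
so c = arccos(-0.32898) = 1.90602 rad.
On the unit sphere the arc length equals the central angle: 1.9060.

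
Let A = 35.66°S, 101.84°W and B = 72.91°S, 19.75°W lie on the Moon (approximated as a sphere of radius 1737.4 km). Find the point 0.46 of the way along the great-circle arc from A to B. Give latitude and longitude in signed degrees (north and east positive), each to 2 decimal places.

-57.87°, -85.34°

Central angle δ = 0.9396 rad. Interpolating on the sphere with fraction f = 0.46:
P = [sin((1−f)δ)·A + sin(fδ)·B] / sin δ = 0.6019·A + 0.5189·B in Cartesian coordinates,
giving P = (0.0432, -0.5301, -0.8468), i.e. latitude -57.87°, longitude -85.34°.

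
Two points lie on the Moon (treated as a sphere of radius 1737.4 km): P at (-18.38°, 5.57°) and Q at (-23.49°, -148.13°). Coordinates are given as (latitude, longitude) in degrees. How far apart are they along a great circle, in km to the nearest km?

Let φ₁ = -0.3208 rad, φ₂ = -0.4100 rad, and Δλ = -2.6826 rad.
Haversine: a = sin²(Δφ/2) + cos φ₁ cos φ₂ sin²(Δλ/2) = 0.0020 + (0.9490)(0.9171)(0.9482) = 0.82728.
Central angle c = 2·arcsin(√a) = 2.28441 rad.
Distance = R·c = 1737.4 × 2.2844 ≈ 3969 km.

3969 km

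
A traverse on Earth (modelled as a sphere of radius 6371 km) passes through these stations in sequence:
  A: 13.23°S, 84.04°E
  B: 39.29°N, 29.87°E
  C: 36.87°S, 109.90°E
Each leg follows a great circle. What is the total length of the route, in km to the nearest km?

Leg A→B: central angle 1.2702 rad, distance 8092.3 km.
Leg B→C: central angle 1.8470 rad, distance 11767.5 km.
Total: 8092.3 + 11767.5 ≈ 19860 km.

19860 km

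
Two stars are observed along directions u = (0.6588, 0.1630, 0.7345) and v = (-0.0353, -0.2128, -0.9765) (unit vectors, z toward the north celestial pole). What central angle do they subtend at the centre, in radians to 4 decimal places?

2.4577 rad

u·v = -0.7752; |u| = 1.0000, |v| = 1.0000.
cos θ = (u·v)/(|u||v|) = -0.7751, so θ = 2.4577 rad.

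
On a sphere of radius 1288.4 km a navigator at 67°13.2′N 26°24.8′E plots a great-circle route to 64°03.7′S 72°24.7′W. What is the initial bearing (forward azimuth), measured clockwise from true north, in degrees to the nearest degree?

With φ₁ = 1.1732, φ₂ = -1.1181, Δλ = -1.7248 rad, the forward-azimuth formula gives
θ = atan2( sin Δλ cos φ₂ , cos φ₁ sin φ₂ − sin φ₁ cos φ₂ cos Δλ ) = atan2(-0.4322, -0.2863) = -123.52°.
Adding 360° brings this into [0°, 360°): 236°.

236°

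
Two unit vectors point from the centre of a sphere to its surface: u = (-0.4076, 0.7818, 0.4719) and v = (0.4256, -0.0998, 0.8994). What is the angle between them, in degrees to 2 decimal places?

80.04°

u·v = 0.1729; |u| = 1.0000, |v| = 1.0000.
cos θ = (u·v)/(|u||v|) = 0.1729, so θ = 80.04°.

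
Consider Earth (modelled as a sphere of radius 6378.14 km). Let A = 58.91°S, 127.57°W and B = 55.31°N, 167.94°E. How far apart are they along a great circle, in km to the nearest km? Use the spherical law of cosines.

Let φ₁ = -1.0282 rad, φ₂ = 0.9653 rad, and Δλ = -1.1256 rad.
cos c = sin φ₁ sin φ₂ + cos φ₁ cos φ₂ cos Δλ = (-0.8564)(0.8222) + (0.5164)(0.5691)(0.4307) = -0.57756,
so c = arccos(-0.57756) = 2.18654 rad.
Distance = R·c = 6378.14 × 2.1865 ≈ 13946 km.

13946 km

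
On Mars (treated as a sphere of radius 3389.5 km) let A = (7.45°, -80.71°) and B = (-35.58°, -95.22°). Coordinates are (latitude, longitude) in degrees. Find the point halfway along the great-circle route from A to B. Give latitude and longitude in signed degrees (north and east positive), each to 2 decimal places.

-14.17°, -87.24°

Central angle δ = 0.7880 rad. Interpolating on the sphere with fraction f = 0.5:
P = [sin((1−f)δ)·A + sin(fδ)·B] / sin δ = 0.5415·A + 0.5415·B in Cartesian coordinates,
giving P = (0.0466, -0.9684, -0.2448), i.e. latitude -14.17°, longitude -87.24°.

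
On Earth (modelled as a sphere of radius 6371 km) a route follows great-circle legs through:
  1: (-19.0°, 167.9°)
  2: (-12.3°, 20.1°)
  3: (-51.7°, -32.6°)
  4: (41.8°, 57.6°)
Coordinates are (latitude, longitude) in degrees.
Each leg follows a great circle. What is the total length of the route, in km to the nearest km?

35003 km

Leg 1→2: central angle 2.3637 rad, distance 15058.9 km.
Leg 2→3: central angle 1.0073 rad, distance 6417.6 km.
Leg 3→4: central angle 2.1231 rad, distance 13526.6 km.
Total: 15058.9 + 6417.6 + 13526.6 ≈ 35003 km.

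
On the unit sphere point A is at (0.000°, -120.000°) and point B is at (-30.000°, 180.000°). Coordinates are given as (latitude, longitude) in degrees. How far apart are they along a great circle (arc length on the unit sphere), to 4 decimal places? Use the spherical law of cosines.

With latitudes φ₁ = 0.000°, φ₂ = -30.000° and longitude difference Δλ = -60.000°:
cos c = sin φ₁ sin φ₂ + cos φ₁ cos φ₂ cos Δλ = (0.0000)(-0.5000) + (1.0000)(0.8660)(0.5000) = 0.43301,
so c = arccos(0.43301) = 1.12296 rad.
On the unit sphere the arc length equals the central angle: 1.1230.

1.1230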